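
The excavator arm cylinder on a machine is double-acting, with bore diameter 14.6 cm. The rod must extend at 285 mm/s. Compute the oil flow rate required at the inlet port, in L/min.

Q ≈ 286 L/min

Cap-side area A_cap = π/4 × (14.6 cm)² = 167.4 cm^2
Q = A × v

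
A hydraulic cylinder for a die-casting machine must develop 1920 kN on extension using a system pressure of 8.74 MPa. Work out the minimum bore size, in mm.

Extension force acts on the full piston face: F = P × (π/4)D².
D = √(4F / (πP)) = √(4 × 1920 kN / (π × 8.74 MPa))

D ≈ 529 mm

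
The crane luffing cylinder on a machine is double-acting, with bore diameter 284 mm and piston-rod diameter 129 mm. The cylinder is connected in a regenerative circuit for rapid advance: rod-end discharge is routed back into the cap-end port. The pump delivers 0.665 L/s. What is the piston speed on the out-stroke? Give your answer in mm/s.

In regeneration the rod-end outflow joins the pump flow into the cap end, so the net volume the pump must supply per unit advance equals the rod cross-section area.
Rod cross-section A_rod = π/4 × (129 mm)² = 13070 mm^2
v = Q_pump / A_rod

v ≈ 50.9 mm/s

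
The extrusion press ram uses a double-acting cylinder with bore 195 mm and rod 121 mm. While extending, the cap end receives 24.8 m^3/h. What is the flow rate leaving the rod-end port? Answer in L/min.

Q_out ≈ 254 L/min

Cap-side area A_cap = π/4 × (195 mm)² = 29860 mm^2
Rod-side annular area A_ann = π/4 × (195² − 121²) = 18370 mm^2
Piston speed v = Q_in/A_cap; rod-end outflow Q_out = v × A_ann = Q_in × A_ann/A_cap.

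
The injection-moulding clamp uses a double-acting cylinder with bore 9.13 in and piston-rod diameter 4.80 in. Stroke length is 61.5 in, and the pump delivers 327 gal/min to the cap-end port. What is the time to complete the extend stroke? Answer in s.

t ≈ 3.20 s

Cap-side area A_cap = π/4 × (9.13 in)² = 65.47 in^2
Swept volume V = A × L; t = V / Q = A·L / Q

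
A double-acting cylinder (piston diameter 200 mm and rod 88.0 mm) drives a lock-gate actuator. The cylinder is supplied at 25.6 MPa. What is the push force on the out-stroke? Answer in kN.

F ≈ 804 kN

Cap-side area A_cap = π/4 × (200 mm)² = 31420 mm^2
F = P × A_cap = 25.6 MPa × A_cap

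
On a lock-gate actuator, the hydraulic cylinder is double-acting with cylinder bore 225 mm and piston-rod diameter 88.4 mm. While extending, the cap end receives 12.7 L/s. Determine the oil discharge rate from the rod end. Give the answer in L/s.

Cap-side area A_cap = π/4 × (225 mm)² = 39760 mm^2
Rod-side annular area A_ann = π/4 × (225² − 88.4²) = 33620 mm^2
Piston speed v = Q_in/A_cap; rod-end outflow Q_out = v × A_ann = Q_in × A_ann/A_cap.

Q_out ≈ 10.7 L/s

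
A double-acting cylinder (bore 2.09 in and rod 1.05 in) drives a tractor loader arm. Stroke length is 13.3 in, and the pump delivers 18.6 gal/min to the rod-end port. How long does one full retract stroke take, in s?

Rod-side annular area A_ann = π/4 × (2.09² − 1.05²) = 2.565 in^2
Swept volume V = A × L; t = V / Q = A·L / Q

t ≈ 0.476 s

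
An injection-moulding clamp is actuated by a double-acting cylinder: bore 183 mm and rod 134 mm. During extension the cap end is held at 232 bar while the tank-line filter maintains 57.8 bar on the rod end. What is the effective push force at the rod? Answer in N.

F ≈ 5.40e5 N

Cap-side area A_cap = π/4 × (183 mm)² = 26300 mm^2
Rod-side annular area A_ann = π/4 × (183² − 134²) = 12200 mm^2
Net thrust = P_cap·A_cap − P_rod·A_ann = 6.102e5 N − 70510 N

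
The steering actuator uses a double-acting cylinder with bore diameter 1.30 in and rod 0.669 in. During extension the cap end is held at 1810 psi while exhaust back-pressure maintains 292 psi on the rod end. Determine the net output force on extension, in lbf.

Cap-side area A_cap = π/4 × (1.30 in)² = 1.327 in^2
Rod-side annular area A_ann = π/4 × (1.30² − 0.669²) = 0.9758 in^2
Net thrust = P_cap·A_cap − P_rod·A_ann = 2402 lbf − 284.9 lbf

F ≈ 2120 lbf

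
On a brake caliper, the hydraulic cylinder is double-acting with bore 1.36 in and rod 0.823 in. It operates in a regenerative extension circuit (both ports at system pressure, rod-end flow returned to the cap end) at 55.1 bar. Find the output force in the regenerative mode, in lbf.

F ≈ 425 lbf

With equal pressure on both faces, forces on the annular region cancel; the net push is pressure × rod cross-section.
Rod cross-section A_rod = π/4 × (0.823 in)² = 0.5320 in^2
F = P × A_rod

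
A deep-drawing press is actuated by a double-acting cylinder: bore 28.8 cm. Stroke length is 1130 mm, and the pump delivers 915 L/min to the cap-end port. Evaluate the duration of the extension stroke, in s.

t ≈ 4.83 s

Cap-side area A_cap = π/4 × (28.8 cm)² = 651.4 cm^2
Swept volume V = A × L; t = V / Q = A·L / Q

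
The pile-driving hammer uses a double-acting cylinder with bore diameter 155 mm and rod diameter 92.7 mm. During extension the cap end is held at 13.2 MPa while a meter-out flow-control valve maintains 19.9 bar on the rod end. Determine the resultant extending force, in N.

Cap-side area A_cap = π/4 × (155 mm)² = 18870 mm^2
Rod-side annular area A_ann = π/4 × (155² − 92.7²) = 12120 mm^2
Net thrust = P_cap·A_cap − P_rod·A_ann = 2.491e5 N − 24120 N

F ≈ 2.25e5 N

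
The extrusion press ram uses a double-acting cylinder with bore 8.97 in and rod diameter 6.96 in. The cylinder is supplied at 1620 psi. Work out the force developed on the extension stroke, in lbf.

Cap-side area A_cap = π/4 × (8.97 in)² = 63.19 in^2
F = P × A_cap = 1620 psi × A_cap

F ≈ 1.02e5 lbf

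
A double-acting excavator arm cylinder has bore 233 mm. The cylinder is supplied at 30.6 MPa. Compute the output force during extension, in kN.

F ≈ 1300 kN

Cap-side area A_cap = π/4 × (233 mm)² = 42640 mm^2
F = P × A_cap = 30.6 MPa × A_cap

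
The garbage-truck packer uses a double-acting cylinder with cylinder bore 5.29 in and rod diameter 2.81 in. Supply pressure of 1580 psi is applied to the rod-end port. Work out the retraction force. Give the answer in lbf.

F ≈ 24900 lbf

Rod-side annular area A_ann = π/4 × (5.29² − 2.81²) = 15.78 in^2
On retraction the pressure acts on the annular area (bore minus rod).
F = P × A_ann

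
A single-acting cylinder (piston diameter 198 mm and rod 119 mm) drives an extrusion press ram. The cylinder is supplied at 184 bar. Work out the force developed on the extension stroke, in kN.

F ≈ 567 kN

Cap-side area A_cap = π/4 × (198 mm)² = 30790 mm^2
F = P × A_cap = 184 bar × A_cap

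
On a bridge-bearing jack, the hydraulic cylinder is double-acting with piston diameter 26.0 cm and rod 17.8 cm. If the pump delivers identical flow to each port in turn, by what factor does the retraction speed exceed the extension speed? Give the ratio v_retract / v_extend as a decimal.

Cap-side area A_cap = π/4 × (26.0 cm)² = 530.9 cm^2
Rod-side annular area A_ann = π/4 × (26.0² − 17.8²) = 282.1 cm^2
For equal Q, v ∝ 1/A, so v_ret/v_ext = A_cap/A_ann.

v_ret/v_ext ≈ 1.88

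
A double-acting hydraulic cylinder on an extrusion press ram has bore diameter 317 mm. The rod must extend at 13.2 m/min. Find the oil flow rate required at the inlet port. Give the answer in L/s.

Cap-side area A_cap = π/4 × (317 mm)² = 78920 mm^2
Q = A × v

Q ≈ 17.4 L/s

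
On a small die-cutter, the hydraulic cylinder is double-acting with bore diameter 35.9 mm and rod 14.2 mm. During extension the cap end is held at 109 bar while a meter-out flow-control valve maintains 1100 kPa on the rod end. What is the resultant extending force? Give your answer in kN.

F ≈ 10.1 kN

Cap-side area A_cap = π/4 × (35.9 mm)² = 1012 mm^2
Rod-side annular area A_ann = π/4 × (35.9² − 14.2²) = 853.9 mm^2
Net thrust = P_cap·A_cap − P_rod·A_ann = 11.03 kN − 0.9392 kN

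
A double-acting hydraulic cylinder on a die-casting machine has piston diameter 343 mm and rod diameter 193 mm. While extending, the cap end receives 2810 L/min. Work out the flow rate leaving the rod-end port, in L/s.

Cap-side area A_cap = π/4 × (343 mm)² = 92400 mm^2
Rod-side annular area A_ann = π/4 × (343² − 193²) = 63150 mm^2
Piston speed v = Q_in/A_cap; rod-end outflow Q_out = v × A_ann = Q_in × A_ann/A_cap.

Q_out ≈ 32.0 L/s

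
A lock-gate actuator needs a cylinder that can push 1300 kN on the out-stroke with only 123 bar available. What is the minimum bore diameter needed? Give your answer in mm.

D ≈ 367 mm

Extension force acts on the full piston face: F = P × (π/4)D².
D = √(4F / (πP)) = √(4 × 1300 kN / (π × 123 bar))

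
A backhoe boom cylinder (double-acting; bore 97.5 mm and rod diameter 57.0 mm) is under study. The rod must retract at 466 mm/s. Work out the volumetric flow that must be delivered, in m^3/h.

Rod-side annular area A_ann = π/4 × (97.5² − 57.0²) = 4914 mm^2
Q = A × v

Q ≈ 8.24 m^3/h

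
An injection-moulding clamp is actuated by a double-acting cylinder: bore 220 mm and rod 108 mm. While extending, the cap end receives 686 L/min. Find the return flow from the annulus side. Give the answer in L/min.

Cap-side area A_cap = π/4 × (220 mm)² = 38010 mm^2
Rod-side annular area A_ann = π/4 × (220² − 108²) = 28850 mm^2
Piston speed v = Q_in/A_cap; rod-end outflow Q_out = v × A_ann = Q_in × A_ann/A_cap.

Q_out ≈ 521 L/min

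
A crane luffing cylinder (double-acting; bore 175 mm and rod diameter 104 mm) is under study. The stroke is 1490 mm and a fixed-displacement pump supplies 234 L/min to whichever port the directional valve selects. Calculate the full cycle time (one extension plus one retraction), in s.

Cap-side area A_cap = π/4 × (175 mm)² = 24050 mm^2
Rod-side annular area A_ann = π/4 × (175² − 104²) = 15560 mm^2
t_ext = A_cap·L/Q = 9.189 s
t_ret = A_ann·L/Q = 5.944 s
t_cycle = t_ext + t_ret

t ≈ 15.1 s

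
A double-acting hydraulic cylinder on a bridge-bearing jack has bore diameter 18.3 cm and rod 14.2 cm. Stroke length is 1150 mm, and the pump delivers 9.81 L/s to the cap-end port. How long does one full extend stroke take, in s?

t ≈ 3.08 s

Cap-side area A_cap = π/4 × (18.3 cm)² = 263.0 cm^2
Swept volume V = A × L; t = V / Q = A·L / Q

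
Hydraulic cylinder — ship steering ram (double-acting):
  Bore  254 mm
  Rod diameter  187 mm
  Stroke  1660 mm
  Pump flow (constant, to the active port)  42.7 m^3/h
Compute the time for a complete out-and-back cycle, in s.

t ≈ 10.3 s

Cap-side area A_cap = π/4 × (254 mm)² = 50670 mm^2
Rod-side annular area A_ann = π/4 × (254² − 187²) = 23210 mm^2
t_ext = A_cap·L/Q = 7.092 s
t_ret = A_ann·L/Q = 3.248 s
t_cycle = t_ext + t_ret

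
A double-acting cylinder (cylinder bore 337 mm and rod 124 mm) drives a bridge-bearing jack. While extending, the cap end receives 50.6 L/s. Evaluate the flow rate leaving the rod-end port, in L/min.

Cap-side area A_cap = π/4 × (337 mm)² = 89200 mm^2
Rod-side annular area A_ann = π/4 × (337² − 124²) = 77120 mm^2
Piston speed v = Q_in/A_cap; rod-end outflow Q_out = v × A_ann = Q_in × A_ann/A_cap.

Q_out ≈ 2620 L/min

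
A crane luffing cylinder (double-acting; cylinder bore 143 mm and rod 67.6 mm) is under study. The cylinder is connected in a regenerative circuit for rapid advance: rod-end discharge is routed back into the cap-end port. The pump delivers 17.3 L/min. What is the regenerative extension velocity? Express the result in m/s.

v ≈ 0.0803 m/s

In regeneration the rod-end outflow joins the pump flow into the cap end, so the net volume the pump must supply per unit advance equals the rod cross-section area.
Rod cross-section A_rod = π/4 × (67.6 mm)² = 3589 mm^2
v = Q_pump / A_rod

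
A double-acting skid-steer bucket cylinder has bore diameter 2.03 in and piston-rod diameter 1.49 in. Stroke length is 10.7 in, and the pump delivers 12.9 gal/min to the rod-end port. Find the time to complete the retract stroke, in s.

Rod-side annular area A_ann = π/4 × (2.03² − 1.49²) = 1.493 in^2
Swept volume V = A × L; t = V / Q = A·L / Q

t ≈ 0.322 s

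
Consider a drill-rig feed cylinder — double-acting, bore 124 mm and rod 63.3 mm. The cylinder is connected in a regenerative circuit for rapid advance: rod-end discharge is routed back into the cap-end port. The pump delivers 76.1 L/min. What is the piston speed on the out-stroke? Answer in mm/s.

v ≈ 403 mm/s

In regeneration the rod-end outflow joins the pump flow into the cap end, so the net volume the pump must supply per unit advance equals the rod cross-section area.
Rod cross-section A_rod = π/4 × (63.3 mm)² = 3147 mm^2
v = Q_pump / A_rod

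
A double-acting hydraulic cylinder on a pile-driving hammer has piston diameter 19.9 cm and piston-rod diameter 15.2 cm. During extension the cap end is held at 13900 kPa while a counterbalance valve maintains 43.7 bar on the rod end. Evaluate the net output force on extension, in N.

Cap-side area A_cap = π/4 × (19.9 cm)² = 311.0 cm^2
Rod-side annular area A_ann = π/4 × (19.9² − 15.2²) = 129.6 cm^2
Net thrust = P_cap·A_cap − P_rod·A_ann = 4.323e5 N − 56620 N

F ≈ 3.76e5 N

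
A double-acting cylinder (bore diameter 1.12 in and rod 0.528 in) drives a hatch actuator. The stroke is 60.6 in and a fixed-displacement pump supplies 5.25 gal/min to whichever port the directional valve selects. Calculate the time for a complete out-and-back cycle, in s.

t ≈ 5.25 s

Cap-side area A_cap = π/4 × (1.12 in)² = 0.9852 in^2
Rod-side annular area A_ann = π/4 × (1.12² − 0.528²) = 0.7662 in^2
t_ext = A_cap·L/Q = 2.954 s
t_ret = A_ann·L/Q = 2.297 s
t_cycle = t_ext + t_ret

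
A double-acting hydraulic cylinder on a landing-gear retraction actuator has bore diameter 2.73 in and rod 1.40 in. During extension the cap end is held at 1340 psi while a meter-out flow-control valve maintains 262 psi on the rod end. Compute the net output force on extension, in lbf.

F ≈ 6710 lbf

Cap-side area A_cap = π/4 × (2.73 in)² = 5.853 in^2
Rod-side annular area A_ann = π/4 × (2.73² − 1.40²) = 4.314 in^2
Net thrust = P_cap·A_cap − P_rod·A_ann = 7844 lbf − 1130 lbf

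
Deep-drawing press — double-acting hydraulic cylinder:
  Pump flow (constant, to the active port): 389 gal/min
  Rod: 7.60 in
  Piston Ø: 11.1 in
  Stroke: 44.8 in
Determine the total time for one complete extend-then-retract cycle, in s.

t ≈ 4.43 s

Cap-side area A_cap = π/4 × (11.1 in)² = 96.77 in^2
Rod-side annular area A_ann = π/4 × (11.1² − 7.60²) = 51.40 in^2
t_ext = A_cap·L/Q = 2.895 s
t_ret = A_ann·L/Q = 1.538 s
t_cycle = t_ext + t_ret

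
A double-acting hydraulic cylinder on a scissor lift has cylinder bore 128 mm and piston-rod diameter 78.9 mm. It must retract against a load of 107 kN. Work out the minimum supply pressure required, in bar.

Rod-side annular area A_ann = π/4 × (128² − 78.9²) = 7979 mm^2
Retraction: pressure acts on the annular area.
P = F / A = 107 kN / A

P ≈ 134 bar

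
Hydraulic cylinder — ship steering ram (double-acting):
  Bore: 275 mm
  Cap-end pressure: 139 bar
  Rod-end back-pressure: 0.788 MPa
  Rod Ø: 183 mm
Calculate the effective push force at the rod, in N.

Cap-side area A_cap = π/4 × (275 mm)² = 59400 mm^2
Rod-side annular area A_ann = π/4 × (275² − 183²) = 33090 mm^2
Net thrust = P_cap·A_cap − P_rod·A_ann = 8.256e5 N − 26080 N

F ≈ 8.00e5 N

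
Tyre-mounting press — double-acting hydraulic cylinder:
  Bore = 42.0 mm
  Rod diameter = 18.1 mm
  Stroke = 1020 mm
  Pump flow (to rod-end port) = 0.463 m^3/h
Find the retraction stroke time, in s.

Rod-side annular area A_ann = π/4 × (42.0² − 18.1²) = 1128 mm^2
Swept volume V = A × L; t = V / Q = A·L / Q

t ≈ 8.95 s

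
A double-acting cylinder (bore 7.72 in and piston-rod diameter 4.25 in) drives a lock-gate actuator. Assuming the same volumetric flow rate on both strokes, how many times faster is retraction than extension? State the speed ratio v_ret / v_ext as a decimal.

v_ret/v_ext ≈ 1.43

Cap-side area A_cap = π/4 × (7.72 in)² = 46.81 in^2
Rod-side annular area A_ann = π/4 × (7.72² − 4.25²) = 32.62 in^2
For equal Q, v ∝ 1/A, so v_ret/v_ext = A_cap/A_ann.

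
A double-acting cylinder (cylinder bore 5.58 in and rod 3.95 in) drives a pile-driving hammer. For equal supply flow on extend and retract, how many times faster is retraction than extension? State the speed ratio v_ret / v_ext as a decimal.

v_ret/v_ext ≈ 2.00

Cap-side area A_cap = π/4 × (5.58 in)² = 24.45 in^2
Rod-side annular area A_ann = π/4 × (5.58² − 3.95²) = 12.20 in^2
For equal Q, v ∝ 1/A, so v_ret/v_ext = A_cap/A_ann.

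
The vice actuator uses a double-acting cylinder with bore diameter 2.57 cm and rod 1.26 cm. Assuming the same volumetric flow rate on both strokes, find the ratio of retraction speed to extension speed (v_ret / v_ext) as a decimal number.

Cap-side area A_cap = π/4 × (2.57 cm)² = 5.187 cm^2
Rod-side annular area A_ann = π/4 × (2.57² − 1.26²) = 3.941 cm^2
For equal Q, v ∝ 1/A, so v_ret/v_ext = A_cap/A_ann.

v_ret/v_ext ≈ 1.32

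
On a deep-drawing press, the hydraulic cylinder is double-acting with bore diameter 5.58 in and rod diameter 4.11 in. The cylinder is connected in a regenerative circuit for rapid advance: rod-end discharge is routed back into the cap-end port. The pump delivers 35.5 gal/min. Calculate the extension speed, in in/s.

v ≈ 10.3 in/s

In regeneration the rod-end outflow joins the pump flow into the cap end, so the net volume the pump must supply per unit advance equals the rod cross-section area.
Rod cross-section A_rod = π/4 × (4.11 in)² = 13.27 in^2
v = Q_pump / A_rod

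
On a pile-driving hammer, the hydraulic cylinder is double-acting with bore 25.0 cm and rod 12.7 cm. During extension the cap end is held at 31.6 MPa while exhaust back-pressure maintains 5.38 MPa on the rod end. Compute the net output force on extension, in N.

Cap-side area A_cap = π/4 × (25.0 cm)² = 490.9 cm^2
Rod-side annular area A_ann = π/4 × (25.0² − 12.7²) = 364.2 cm^2
Net thrust = P_cap·A_cap − P_rod·A_ann = 1.551e6 N − 1.959e5 N

F ≈ 1.36e6 N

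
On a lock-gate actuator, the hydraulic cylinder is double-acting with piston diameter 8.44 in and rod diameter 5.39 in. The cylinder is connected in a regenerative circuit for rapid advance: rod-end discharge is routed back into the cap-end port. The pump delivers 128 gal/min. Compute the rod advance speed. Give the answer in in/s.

v ≈ 21.6 in/s

In regeneration the rod-end outflow joins the pump flow into the cap end, so the net volume the pump must supply per unit advance equals the rod cross-section area.
Rod cross-section A_rod = π/4 × (5.39 in)² = 22.82 in^2
v = Q_pump / A_rod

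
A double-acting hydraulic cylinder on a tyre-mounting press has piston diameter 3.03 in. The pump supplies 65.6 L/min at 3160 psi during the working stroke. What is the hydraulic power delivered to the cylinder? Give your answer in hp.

W ≈ 31.9 hp

Hydraulic power = P × Q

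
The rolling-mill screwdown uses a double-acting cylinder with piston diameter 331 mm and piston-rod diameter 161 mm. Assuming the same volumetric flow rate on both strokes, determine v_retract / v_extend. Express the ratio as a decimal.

v_ret/v_ext ≈ 1.31

Cap-side area A_cap = π/4 × (331 mm)² = 86050 mm^2
Rod-side annular area A_ann = π/4 × (331² − 161²) = 65690 mm^2
For equal Q, v ∝ 1/A, so v_ret/v_ext = A_cap/A_ann.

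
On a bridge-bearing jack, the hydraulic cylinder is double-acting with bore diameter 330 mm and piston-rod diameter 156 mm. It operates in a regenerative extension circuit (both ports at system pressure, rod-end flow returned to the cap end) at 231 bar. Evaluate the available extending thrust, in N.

F ≈ 4.42e5 N

With equal pressure on both faces, forces on the annular region cancel; the net push is pressure × rod cross-section.
Rod cross-section A_rod = π/4 × (156 mm)² = 19110 mm^2
F = P × A_rod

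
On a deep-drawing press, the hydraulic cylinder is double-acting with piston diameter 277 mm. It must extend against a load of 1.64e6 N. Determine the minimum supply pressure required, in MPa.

P ≈ 27.2 MPa

Cap-side area A_cap = π/4 × (277 mm)² = 60260 mm^2
P = F / A = 1.64e6 N / A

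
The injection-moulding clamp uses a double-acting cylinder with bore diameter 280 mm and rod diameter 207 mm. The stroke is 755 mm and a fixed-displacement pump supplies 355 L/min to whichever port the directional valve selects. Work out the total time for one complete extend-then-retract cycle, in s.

Cap-side area A_cap = π/4 × (280 mm)² = 61580 mm^2
Rod-side annular area A_ann = π/4 × (280² − 207²) = 27920 mm^2
t_ext = A_cap·L/Q = 7.857 s
t_ret = A_ann·L/Q = 3.563 s
t_cycle = t_ext + t_ret

t ≈ 11.4 s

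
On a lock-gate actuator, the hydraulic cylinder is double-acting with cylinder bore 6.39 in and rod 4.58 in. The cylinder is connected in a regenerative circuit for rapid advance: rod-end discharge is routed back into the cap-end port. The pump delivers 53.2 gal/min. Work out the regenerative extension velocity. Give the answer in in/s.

v ≈ 12.4 in/s

In regeneration the rod-end outflow joins the pump flow into the cap end, so the net volume the pump must supply per unit advance equals the rod cross-section area.
Rod cross-section A_rod = π/4 × (4.58 in)² = 16.47 in^2
v = Q_pump / A_rod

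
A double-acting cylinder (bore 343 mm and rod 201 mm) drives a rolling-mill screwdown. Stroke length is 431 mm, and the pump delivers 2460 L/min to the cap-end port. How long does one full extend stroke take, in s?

Cap-side area A_cap = π/4 × (343 mm)² = 92400 mm^2
Swept volume V = A × L; t = V / Q = A·L / Q

t ≈ 0.971 s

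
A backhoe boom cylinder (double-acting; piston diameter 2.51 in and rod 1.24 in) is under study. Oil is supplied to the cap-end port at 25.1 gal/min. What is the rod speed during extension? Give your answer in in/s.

Cap-side area A_cap = π/4 × (2.51 in)² = 4.948 in^2
v = Q / A

v ≈ 19.5 in/s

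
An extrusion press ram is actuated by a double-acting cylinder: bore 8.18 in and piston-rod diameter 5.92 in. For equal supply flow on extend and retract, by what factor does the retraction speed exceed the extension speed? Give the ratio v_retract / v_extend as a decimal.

v_ret/v_ext ≈ 2.10

Cap-side area A_cap = π/4 × (8.18 in)² = 52.55 in^2
Rod-side annular area A_ann = π/4 × (8.18² − 5.92²) = 25.03 in^2
For equal Q, v ∝ 1/A, so v_ret/v_ext = A_cap/A_ann.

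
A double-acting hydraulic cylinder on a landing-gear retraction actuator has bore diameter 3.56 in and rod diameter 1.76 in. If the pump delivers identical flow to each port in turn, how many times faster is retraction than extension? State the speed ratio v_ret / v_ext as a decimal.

Cap-side area A_cap = π/4 × (3.56 in)² = 9.954 in^2
Rod-side annular area A_ann = π/4 × (3.56² − 1.76²) = 7.521 in^2
For equal Q, v ∝ 1/A, so v_ret/v_ext = A_cap/A_ann.

v_ret/v_ext ≈ 1.32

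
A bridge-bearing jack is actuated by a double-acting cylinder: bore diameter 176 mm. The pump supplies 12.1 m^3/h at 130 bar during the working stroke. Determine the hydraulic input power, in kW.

W ≈ 43.7 kW

Hydraulic power = P × Q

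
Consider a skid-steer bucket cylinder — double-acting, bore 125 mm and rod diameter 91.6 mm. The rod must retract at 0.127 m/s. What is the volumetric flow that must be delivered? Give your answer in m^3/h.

Rod-side annular area A_ann = π/4 × (125² − 91.6²) = 5682 mm^2
Q = A × v

Q ≈ 2.60 m^3/h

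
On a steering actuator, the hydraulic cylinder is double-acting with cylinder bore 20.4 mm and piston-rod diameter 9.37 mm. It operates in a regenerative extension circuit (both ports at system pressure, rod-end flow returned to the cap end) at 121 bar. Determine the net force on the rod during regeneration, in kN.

With equal pressure on both faces, forces on the annular region cancel; the net push is pressure × rod cross-section.
Rod cross-section A_rod = π/4 × (9.37 mm)² = 68.96 mm^2
F = P × A_rod

F ≈ 0.834 kN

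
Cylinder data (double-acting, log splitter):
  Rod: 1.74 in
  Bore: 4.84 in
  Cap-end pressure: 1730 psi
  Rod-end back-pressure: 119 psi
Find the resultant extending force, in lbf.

Cap-side area A_cap = π/4 × (4.84 in)² = 18.40 in^2
Rod-side annular area A_ann = π/4 × (4.84² − 1.74²) = 16.02 in^2
Net thrust = P_cap·A_cap − P_rod·A_ann = 31830 lbf − 1906 lbf

F ≈ 29900 lbf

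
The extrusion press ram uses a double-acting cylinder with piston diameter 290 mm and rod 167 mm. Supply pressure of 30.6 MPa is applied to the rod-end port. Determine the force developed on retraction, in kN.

Rod-side annular area A_ann = π/4 × (290² − 167²) = 44150 mm^2
On retraction the pressure acts on the annular area (bore minus rod).
F = P × A_ann

F ≈ 1350 kN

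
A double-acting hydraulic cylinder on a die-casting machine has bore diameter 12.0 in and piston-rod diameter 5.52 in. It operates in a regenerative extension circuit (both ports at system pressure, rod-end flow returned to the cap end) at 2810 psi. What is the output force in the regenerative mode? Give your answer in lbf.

F ≈ 67200 lbf

With equal pressure on both faces, forces on the annular region cancel; the net push is pressure × rod cross-section.
Rod cross-section A_rod = π/4 × (5.52 in)² = 23.93 in^2
F = P × A_rod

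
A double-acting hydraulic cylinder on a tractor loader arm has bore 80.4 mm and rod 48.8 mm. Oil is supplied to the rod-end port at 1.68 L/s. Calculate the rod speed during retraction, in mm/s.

Rod-side annular area A_ann = π/4 × (80.4² − 48.8²) = 3207 mm^2
Flow into the rod-end port fills the annular volume.
v = Q / A

v ≈ 524 mm/s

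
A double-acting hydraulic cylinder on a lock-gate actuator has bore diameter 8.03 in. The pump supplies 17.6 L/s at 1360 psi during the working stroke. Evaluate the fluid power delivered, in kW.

Hydraulic power = P × Q

W ≈ 165 kW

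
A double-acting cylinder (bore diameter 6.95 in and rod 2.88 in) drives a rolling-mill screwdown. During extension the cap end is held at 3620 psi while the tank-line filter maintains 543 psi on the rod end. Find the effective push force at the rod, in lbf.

Cap-side area A_cap = π/4 × (6.95 in)² = 37.94 in^2
Rod-side annular area A_ann = π/4 × (6.95² − 2.88²) = 31.42 in^2
Net thrust = P_cap·A_cap − P_rod·A_ann = 1.373e5 lbf − 17060 lbf

F ≈ 1.20e5 lbf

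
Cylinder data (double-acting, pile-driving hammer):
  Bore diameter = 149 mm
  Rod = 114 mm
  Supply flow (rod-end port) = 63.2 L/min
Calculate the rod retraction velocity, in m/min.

v ≈ 8.74 m/min

Rod-side annular area A_ann = π/4 × (149² − 114²) = 7230 mm^2
Flow into the rod-end port fills the annular volume.
v = Q / A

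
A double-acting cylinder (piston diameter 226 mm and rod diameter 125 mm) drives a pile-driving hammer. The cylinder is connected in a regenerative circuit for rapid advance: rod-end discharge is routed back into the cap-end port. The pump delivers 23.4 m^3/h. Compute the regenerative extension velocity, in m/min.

In regeneration the rod-end outflow joins the pump flow into the cap end, so the net volume the pump must supply per unit advance equals the rod cross-section area.
Rod cross-section A_rod = π/4 × (125 mm)² = 12270 mm^2
v = Q_pump / A_rod

v ≈ 31.8 m/min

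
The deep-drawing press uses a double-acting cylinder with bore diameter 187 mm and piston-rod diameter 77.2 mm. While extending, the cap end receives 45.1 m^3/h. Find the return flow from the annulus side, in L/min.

Cap-side area A_cap = π/4 × (187 mm)² = 27460 mm^2
Rod-side annular area A_ann = π/4 × (187² − 77.2²) = 22780 mm^2
Piston speed v = Q_in/A_cap; rod-end outflow Q_out = v × A_ann = Q_in × A_ann/A_cap.

Q_out ≈ 624 L/min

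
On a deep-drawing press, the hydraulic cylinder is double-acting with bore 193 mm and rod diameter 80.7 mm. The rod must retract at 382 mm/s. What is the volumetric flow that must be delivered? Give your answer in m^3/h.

Rod-side annular area A_ann = π/4 × (193² − 80.7²) = 24140 mm^2
Q = A × v

Q ≈ 33.2 m^3/h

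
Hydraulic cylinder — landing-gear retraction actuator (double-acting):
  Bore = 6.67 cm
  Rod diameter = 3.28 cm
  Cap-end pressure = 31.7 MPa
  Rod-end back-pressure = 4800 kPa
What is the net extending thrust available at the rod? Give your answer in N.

Cap-side area A_cap = π/4 × (6.67 cm)² = 34.94 cm^2
Rod-side annular area A_ann = π/4 × (6.67² − 3.28²) = 26.49 cm^2
Net thrust = P_cap·A_cap − P_rod·A_ann = 1.108e5 N − 12720 N

F ≈ 98000 N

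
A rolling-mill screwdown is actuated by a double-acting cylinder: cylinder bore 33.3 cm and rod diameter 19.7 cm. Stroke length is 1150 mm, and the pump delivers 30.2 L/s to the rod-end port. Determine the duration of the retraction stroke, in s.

t ≈ 2.16 s

Rod-side annular area A_ann = π/4 × (33.3² − 19.7²) = 566.1 cm^2
Swept volume V = A × L; t = V / Q = A·L / Q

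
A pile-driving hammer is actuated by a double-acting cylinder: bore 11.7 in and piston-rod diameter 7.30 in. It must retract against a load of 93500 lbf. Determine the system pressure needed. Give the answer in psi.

P ≈ 1420 psi

Rod-side annular area A_ann = π/4 × (11.7² − 7.30²) = 65.66 in^2
Retraction: pressure acts on the annular area.
P = F / A = 93500 lbf / A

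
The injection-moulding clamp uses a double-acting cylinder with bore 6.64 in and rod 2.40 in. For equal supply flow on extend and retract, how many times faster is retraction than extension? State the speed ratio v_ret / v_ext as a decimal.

v_ret/v_ext ≈ 1.15

Cap-side area A_cap = π/4 × (6.64 in)² = 34.63 in^2
Rod-side annular area A_ann = π/4 × (6.64² − 2.40²) = 30.10 in^2
For equal Q, v ∝ 1/A, so v_ret/v_ext = A_cap/A_ann.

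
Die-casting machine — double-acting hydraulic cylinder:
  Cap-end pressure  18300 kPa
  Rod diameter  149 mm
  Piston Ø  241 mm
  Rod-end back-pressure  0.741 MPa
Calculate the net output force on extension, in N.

F ≈ 8.14e5 N

Cap-side area A_cap = π/4 × (241 mm)² = 45620 mm^2
Rod-side annular area A_ann = π/4 × (241² − 149²) = 28180 mm^2
Net thrust = P_cap·A_cap − P_rod·A_ann = 8.348e5 N − 20880 N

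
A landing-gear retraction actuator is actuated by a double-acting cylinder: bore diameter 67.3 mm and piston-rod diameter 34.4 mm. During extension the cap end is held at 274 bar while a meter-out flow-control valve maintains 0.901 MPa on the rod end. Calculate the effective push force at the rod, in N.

Cap-side area A_cap = π/4 × (67.3 mm)² = 3557 mm^2
Rod-side annular area A_ann = π/4 × (67.3² − 34.4²) = 2628 mm^2
Net thrust = P_cap·A_cap − P_rod·A_ann = 97470 N − 2368 N

F ≈ 95100 N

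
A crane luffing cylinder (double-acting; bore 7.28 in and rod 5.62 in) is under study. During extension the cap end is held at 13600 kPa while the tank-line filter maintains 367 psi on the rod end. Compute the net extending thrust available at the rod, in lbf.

Cap-side area A_cap = π/4 × (7.28 in)² = 41.62 in^2
Rod-side annular area A_ann = π/4 × (7.28² − 5.62²) = 16.82 in^2
Net thrust = P_cap·A_cap − P_rod·A_ann = 82110 lbf − 6172 lbf

F ≈ 75900 lbf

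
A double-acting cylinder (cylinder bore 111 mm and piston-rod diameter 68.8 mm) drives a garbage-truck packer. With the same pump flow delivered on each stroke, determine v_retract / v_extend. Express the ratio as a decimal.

Cap-side area A_cap = π/4 × (111 mm)² = 9677 mm^2
Rod-side annular area A_ann = π/4 × (111² − 68.8²) = 5959 mm^2
For equal Q, v ∝ 1/A, so v_ret/v_ext = A_cap/A_ann.

v_ret/v_ext ≈ 1.62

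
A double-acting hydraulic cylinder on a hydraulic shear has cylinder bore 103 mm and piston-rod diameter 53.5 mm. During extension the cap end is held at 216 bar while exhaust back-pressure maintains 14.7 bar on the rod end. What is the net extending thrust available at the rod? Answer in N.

F ≈ 1.71e5 N

Cap-side area A_cap = π/4 × (103 mm)² = 8332 mm^2
Rod-side annular area A_ann = π/4 × (103² − 53.5²) = 6084 mm^2
Net thrust = P_cap·A_cap − P_rod·A_ann = 1.800e5 N − 8944 N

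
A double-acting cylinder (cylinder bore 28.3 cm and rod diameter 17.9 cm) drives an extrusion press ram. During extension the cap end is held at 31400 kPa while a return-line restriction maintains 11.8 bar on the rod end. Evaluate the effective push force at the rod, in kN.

Cap-side area A_cap = π/4 × (28.3 cm)² = 629.0 cm^2
Rod-side annular area A_ann = π/4 × (28.3² − 17.9²) = 377.4 cm^2
Net thrust = P_cap·A_cap − P_rod·A_ann = 1975 kN − 44.53 kN

F ≈ 1930 kN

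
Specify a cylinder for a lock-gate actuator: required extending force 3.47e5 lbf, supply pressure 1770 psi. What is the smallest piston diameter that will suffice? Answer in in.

Extension force acts on the full piston face: F = P × (π/4)D².
D = √(4F / (πP)) = √(4 × 3.47e5 lbf / (π × 1770 psi))

D ≈ 15.8 in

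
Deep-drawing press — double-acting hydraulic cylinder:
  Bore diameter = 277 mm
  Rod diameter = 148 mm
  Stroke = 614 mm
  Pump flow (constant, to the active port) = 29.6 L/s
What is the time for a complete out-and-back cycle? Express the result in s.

t ≈ 2.14 s

Cap-side area A_cap = π/4 × (277 mm)² = 60260 mm^2
Rod-side annular area A_ann = π/4 × (277² − 148²) = 43060 mm^2
t_ext = A_cap·L/Q = 1.250 s
t_ret = A_ann·L/Q = 0.8932 s
t_cycle = t_ext + t_ret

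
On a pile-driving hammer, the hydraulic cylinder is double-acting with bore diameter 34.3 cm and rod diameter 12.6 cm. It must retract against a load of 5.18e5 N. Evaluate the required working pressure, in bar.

P ≈ 64.8 bar

Rod-side annular area A_ann = π/4 × (34.3² − 12.6²) = 799.3 cm^2
Retraction: pressure acts on the annular area.
P = F / A = 5.18e5 N / A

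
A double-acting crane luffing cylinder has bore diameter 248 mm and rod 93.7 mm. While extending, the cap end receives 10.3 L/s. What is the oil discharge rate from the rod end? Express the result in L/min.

Q_out ≈ 530 L/min

Cap-side area A_cap = π/4 × (248 mm)² = 48310 mm^2
Rod-side annular area A_ann = π/4 × (248² − 93.7²) = 41410 mm^2
Piston speed v = Q_in/A_cap; rod-end outflow Q_out = v × A_ann = Q_in × A_ann/A_cap.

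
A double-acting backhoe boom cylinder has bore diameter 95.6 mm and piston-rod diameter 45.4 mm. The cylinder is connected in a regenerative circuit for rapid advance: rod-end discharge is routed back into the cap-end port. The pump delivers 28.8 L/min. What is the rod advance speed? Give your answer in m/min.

In regeneration the rod-end outflow joins the pump flow into the cap end, so the net volume the pump must supply per unit advance equals the rod cross-section area.
Rod cross-section A_rod = π/4 × (45.4 mm)² = 1619 mm^2
v = Q_pump / A_rod

v ≈ 17.8 m/min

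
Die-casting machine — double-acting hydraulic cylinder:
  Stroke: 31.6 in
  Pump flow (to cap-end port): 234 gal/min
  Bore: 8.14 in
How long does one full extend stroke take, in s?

Cap-side area A_cap = π/4 × (8.14 in)² = 52.04 in^2
Swept volume V = A × L; t = V / Q = A·L / Q

t ≈ 1.83 s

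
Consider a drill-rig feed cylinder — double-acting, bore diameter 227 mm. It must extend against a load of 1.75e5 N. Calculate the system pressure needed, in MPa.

P ≈ 4.32 MPa

Cap-side area A_cap = π/4 × (227 mm)² = 40470 mm^2
P = F / A = 1.75e5 N / A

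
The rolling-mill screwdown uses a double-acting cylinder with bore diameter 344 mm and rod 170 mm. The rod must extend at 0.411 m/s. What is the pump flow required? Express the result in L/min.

Q ≈ 2290 L/min

Cap-side area A_cap = π/4 × (344 mm)² = 92940 mm^2
Q = A × v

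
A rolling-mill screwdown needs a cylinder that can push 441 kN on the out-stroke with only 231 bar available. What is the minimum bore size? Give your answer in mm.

D ≈ 156 mm

Extension force acts on the full piston face: F = P × (π/4)D².
D = √(4F / (πP)) = √(4 × 441 kN / (π × 231 bar))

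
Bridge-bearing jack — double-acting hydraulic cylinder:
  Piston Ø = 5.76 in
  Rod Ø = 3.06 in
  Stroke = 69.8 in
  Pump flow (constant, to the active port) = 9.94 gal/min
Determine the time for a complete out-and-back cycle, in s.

Cap-side area A_cap = π/4 × (5.76 in)² = 26.06 in^2
Rod-side annular area A_ann = π/4 × (5.76² − 3.06²) = 18.70 in^2
t_ext = A_cap·L/Q = 47.53 s
t_ret = A_ann·L/Q = 34.11 s
t_cycle = t_ext + t_ret

t ≈ 81.6 s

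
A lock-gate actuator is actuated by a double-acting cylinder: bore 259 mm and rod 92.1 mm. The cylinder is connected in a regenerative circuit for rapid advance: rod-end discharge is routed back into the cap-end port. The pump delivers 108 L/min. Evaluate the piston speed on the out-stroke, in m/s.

In regeneration the rod-end outflow joins the pump flow into the cap end, so the net volume the pump must supply per unit advance equals the rod cross-section area.
Rod cross-section A_rod = π/4 × (92.1 mm)² = 6662 mm^2
v = Q_pump / A_rod

v ≈ 0.270 m/s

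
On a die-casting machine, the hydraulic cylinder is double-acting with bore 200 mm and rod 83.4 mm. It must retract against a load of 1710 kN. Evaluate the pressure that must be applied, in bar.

P ≈ 659 bar

Rod-side annular area A_ann = π/4 × (200² − 83.4²) = 25950 mm^2
Retraction: pressure acts on the annular area.
P = F / A = 1710 kN / A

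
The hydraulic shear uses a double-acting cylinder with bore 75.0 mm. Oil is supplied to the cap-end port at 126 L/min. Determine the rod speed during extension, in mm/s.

Cap-side area A_cap = π/4 × (75.0 mm)² = 4418 mm^2
v = Q / A

v ≈ 475 mm/s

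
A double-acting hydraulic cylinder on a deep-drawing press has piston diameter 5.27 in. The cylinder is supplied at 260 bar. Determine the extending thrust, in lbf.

F ≈ 82300 lbf

Cap-side area A_cap = π/4 × (5.27 in)² = 21.81 in^2
F = P × A_cap = 260 bar × A_cap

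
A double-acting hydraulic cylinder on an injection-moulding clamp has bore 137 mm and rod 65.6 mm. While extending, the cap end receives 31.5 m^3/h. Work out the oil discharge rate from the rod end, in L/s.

Cap-side area A_cap = π/4 × (137 mm)² = 14740 mm^2
Rod-side annular area A_ann = π/4 × (137² − 65.6²) = 11360 mm^2
Piston speed v = Q_in/A_cap; rod-end outflow Q_out = v × A_ann = Q_in × A_ann/A_cap.

Q_out ≈ 6.74 L/s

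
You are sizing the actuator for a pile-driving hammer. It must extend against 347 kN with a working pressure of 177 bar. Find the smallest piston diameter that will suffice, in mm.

Extension force acts on the full piston face: F = P × (π/4)D².
D = √(4F / (πP)) = √(4 × 347 kN / (π × 177 bar))

D ≈ 158 mm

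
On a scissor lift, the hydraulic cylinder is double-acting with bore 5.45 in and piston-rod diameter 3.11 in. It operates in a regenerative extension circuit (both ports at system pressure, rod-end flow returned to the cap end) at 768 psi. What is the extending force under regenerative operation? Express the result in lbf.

With equal pressure on both faces, forces on the annular region cancel; the net push is pressure × rod cross-section.
Rod cross-section A_rod = π/4 × (3.11 in)² = 7.596 in^2
F = P × A_rod

F ≈ 5830 lbf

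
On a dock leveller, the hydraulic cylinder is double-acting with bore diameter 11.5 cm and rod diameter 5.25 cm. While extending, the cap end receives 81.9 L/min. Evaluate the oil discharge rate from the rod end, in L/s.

Q_out ≈ 1.08 L/s

Cap-side area A_cap = π/4 × (11.5 cm)² = 103.9 cm^2
Rod-side annular area A_ann = π/4 × (11.5² − 5.25²) = 82.22 cm^2
Piston speed v = Q_in/A_cap; rod-end outflow Q_out = v × A_ann = Q_in × A_ann/A_cap.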